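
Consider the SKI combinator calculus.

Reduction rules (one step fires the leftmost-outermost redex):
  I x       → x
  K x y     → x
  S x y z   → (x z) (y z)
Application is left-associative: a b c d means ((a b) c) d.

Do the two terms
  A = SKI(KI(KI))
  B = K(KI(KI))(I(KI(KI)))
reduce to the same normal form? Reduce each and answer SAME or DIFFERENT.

Term A:
  start: SKI(KI(KI))
  [1] K(KI(KI))(I(KI(KI)))
  [2] KI(KI)
  [3] I

Term B:
  start: K(KI(KI))(I(KI(KI)))
  [1] KI(KI)
  [2] I

Answer: SAME — A ⇓ I, B ⇓ I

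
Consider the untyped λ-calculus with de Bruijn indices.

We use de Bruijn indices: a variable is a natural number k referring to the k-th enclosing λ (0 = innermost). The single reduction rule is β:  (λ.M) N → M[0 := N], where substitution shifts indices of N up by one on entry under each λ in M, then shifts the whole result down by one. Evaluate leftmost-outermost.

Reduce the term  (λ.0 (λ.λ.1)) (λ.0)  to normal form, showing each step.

  start: (λ.0 (λ.λ.1)) (λ.0)
  step 1: (λ.0) (λ.λ.1)
  step 2: λ.λ.1

Answer: normal form = λ.λ.1  (in 2 steps)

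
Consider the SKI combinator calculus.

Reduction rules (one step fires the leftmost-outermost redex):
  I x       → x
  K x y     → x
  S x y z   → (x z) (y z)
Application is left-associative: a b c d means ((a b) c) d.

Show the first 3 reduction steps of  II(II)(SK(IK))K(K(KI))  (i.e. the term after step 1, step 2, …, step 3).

Answer: after 3 steps: I(SK(IK))K(K(KI))

Working:
  start: II(II)(SK(IK))K(K(KI))
  [1] I(II)(SK(IK))K(K(KI))
  [2] II(SK(IK))K(K(KI))
  [3] I(SK(IK))K(K(KI))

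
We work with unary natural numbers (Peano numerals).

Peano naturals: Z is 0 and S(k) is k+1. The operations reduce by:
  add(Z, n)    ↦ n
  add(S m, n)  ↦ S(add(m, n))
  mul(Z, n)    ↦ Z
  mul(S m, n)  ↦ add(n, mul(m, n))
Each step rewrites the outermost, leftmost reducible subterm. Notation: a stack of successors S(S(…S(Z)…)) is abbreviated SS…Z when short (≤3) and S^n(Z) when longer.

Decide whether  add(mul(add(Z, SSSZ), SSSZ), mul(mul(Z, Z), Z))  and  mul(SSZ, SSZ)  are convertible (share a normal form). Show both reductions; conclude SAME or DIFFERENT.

Term A:
  start: add(mul(add(Z, SSSZ), SSSZ), mul(mul(Z, Z), Z))
  →1  add(mul(SSSZ, SSSZ), mul(mul(Z, Z), Z))
  →2  add(add(SSSZ, mul(SSZ, SSSZ)), mul(mul(Z, Z), Z))
  →3  add(S(add(SSZ, mul(SSZ, SSSZ))), mul(mul(Z, Z), Z))
  →4  S(add(add(SSZ, mul(SSZ, SSSZ)), mul(mul(Z, Z), Z)))
  →5  S(add(S(add(SZ, mul(SSZ, SSSZ))), mul(mul(Z, Z), Z)))
  →6  S(S(add(add(SZ, mul(SSZ, SSSZ)), mul(mul(Z, Z), Z))))
  →7  S(S(add(S(add(Z, mul(SSZ, SSSZ))), mul(mul(Z, Z), Z))))
  →8  S(S(S(add(add(Z, mul(SSZ, SSSZ)), mul(mul(Z, Z), Z)))))
  →9  S(S(S(add(mul(SSZ, SSSZ), mul(mul(Z, Z), Z)))))
  →10  S(S(S(add(add(SSSZ, mul(SZ, SSSZ)), mul(mul(Z, Z), Z)))))
  →11  S(S(S(add(S(add(SSZ, mul(SZ, SSSZ))), mul(mul(Z, Z), Z)))))
  →12  S(S(S(S(add(add(SSZ, mul(SZ, SSSZ)), mul(mul(Z, Z), Z))))))
  →13  S(S(S(S(add(S(add(SZ, mul(SZ, SSSZ))), mul(mul(Z, Z), Z))))))
  →14  S(S(S(S(S(add(add(SZ, mul(SZ, SSSZ)), mul(mul(Z, Z), Z)))))))
  →15  S(S(S(S(S(add(S(add(Z, mul(SZ, SSSZ))), mul(mul(Z, Z), Z)))))))
  →16  S(S(S(S(S(S(add(add(Z, mul(SZ, SSSZ)), mul(mul(Z, Z), Z))))))))
  →17  S(S(S(S(S(S(add(mul(SZ, SSSZ), mul(mul(Z, Z), Z))))))))
  →18  S(S(S(S(S(S(add(add(SSSZ, mul(Z, SSSZ)), mul(mul(Z, Z), Z))))))))
  →19  S(S(S(S(S(S(add(S(add(SSZ, mul(Z, SSSZ))), mul(mul(Z, Z), Z))))))))
  →20  S(S(S(S(S(S(S(add(add(SSZ, mul(Z, SSSZ)), mul(mul(Z, Z), Z)))))))))
  →21  S(S(S(S(S(S(S(add(S(add(SZ, mul(Z, SSSZ))), mul(mul(Z, Z), Z)))))))))
  →22  S(S(S(S(S(S(S(S(add(add(SZ, mul(Z, SSSZ)), mul(mul(Z, Z), Z))))))))))
  →23  S(S(S(S(S(S(S(S(add(S(add(Z, mul(Z, SSSZ))), mul(mul(Z, Z), Z))))))))))
  →24  S(S(S(S(S(S(S(S(S(add(add(Z, mul(Z, SSSZ)), mul(mul(Z, Z), Z)))))))))))
  →25  S(S(S(S(S(S(S(S(S(add(mul(Z, SSSZ), mul(mul(Z, Z), Z)))))))))))
  →26  S(S(S(S(S(S(S(S(S(add(Z, mul(mul(Z, Z), Z)))))))))))
  →27  S(S(S(S(S(S(S(S(S(mul(mul(Z, Z), Z))))))))))
  →28  S(S(S(S(S(S(S(S(S(mul(Z, Z))))))))))
  →29  S^9(Z)

Term B:
  start: mul(SSZ, SSZ)
  →1  add(SSZ, mul(SZ, SSZ))
  →2  S(add(SZ, mul(SZ, SSZ)))
  →3  S(S(add(Z, mul(SZ, SSZ))))
  →4  S(S(mul(SZ, SSZ)))
  →5  S(S(add(SSZ, mul(Z, SSZ))))
  →6  S(S(S(add(SZ, mul(Z, SSZ)))))
  →7  S(S(S(S(add(Z, mul(Z, SSZ))))))
  →8  S(S(S(S(mul(Z, SSZ)))))
  →9  S^4(Z)

Answer: DIFFERENT — A ⇓ S^9(Z), B ⇓ S^4(Z)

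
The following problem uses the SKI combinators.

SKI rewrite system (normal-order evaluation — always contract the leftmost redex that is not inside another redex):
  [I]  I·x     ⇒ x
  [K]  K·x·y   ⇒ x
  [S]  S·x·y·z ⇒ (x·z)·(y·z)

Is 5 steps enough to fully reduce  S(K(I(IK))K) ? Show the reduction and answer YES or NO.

Answer: YES — reaches normal form SK in 3 ≤ 5 steps

Reduction:
  start: S(K(I(IK))K)
  [1] S(I(IK))
  [2] S(IK)
  [3] SK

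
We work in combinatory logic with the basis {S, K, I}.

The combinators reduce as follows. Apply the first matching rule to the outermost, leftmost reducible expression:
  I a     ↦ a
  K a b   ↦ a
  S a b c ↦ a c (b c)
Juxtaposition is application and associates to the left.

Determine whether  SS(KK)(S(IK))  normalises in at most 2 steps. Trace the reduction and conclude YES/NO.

Answer: NO — after 2 steps the term is S(SK)(KK(S(IK))), not yet normal

Reduction:
  start: SS(KK)(S(IK))
  [1] S(S(IK))(KK(S(IK)))
  [2] S(SK)(KK(S(IK)))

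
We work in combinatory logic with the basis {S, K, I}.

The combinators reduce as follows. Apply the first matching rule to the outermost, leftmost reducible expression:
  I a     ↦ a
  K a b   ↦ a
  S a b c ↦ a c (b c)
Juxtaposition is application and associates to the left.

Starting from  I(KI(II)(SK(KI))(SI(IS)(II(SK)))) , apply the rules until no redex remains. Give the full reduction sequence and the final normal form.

Answer: normal form = SK(S(SK))  (in 12 steps)

Derivation:
  start: I(KI(II)(SK(KI))(SI(IS)(II(SK))))
  →1  KI(II)(SK(KI))(SI(IS)(II(SK)))
  →2  I(SK(KI))(SI(IS)(II(SK)))
  →3  SK(KI)(SI(IS)(II(SK)))
  →4  K(SI(IS)(II(SK)))(KI(SI(IS)(II(SK))))
  →5  SI(IS)(II(SK))
  →6  I(II(SK))(IS(II(SK)))
  →7  II(SK)(IS(II(SK)))
  →8  I(SK)(IS(II(SK)))
  →9  SK(IS(II(SK)))
  →10  SK(S(II(SK)))
  →11  SK(S(I(SK)))
  →12  SK(S(SK))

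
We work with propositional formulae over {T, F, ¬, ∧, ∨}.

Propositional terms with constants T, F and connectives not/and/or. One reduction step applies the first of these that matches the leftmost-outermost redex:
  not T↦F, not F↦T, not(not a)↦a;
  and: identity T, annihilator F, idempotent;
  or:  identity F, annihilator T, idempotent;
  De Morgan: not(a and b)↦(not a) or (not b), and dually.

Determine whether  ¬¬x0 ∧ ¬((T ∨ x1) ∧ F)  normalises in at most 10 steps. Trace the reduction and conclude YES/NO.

Answer: YES — reaches normal form x0 in 8 ≤ 10 steps

Derivation:
  start: ¬¬x0 ∧ ¬((T ∨ x1) ∧ F)
  [1] x0 ∧ ¬((T ∨ x1) ∧ F)
  [2] x0 ∧ (¬(T ∨ x1) ∨ ¬F)
  [3] x0 ∧ ((¬T ∧ ¬x1) ∨ ¬F)
  [4] x0 ∧ ((F ∧ ¬x1) ∨ ¬F)
  [5] x0 ∧ (F ∨ ¬F)
  [6] x0 ∧ ¬F
  [7] x0 ∧ T
  [8] x0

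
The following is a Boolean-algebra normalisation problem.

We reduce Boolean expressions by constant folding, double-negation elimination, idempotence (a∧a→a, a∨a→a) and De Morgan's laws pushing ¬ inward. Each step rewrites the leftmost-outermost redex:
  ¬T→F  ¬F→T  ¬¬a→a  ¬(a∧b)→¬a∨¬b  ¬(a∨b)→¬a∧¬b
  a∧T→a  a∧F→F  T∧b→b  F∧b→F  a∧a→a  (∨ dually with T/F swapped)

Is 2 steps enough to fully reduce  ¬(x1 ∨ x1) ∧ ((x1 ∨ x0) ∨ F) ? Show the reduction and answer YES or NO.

  start: ¬(x1 ∨ x1) ∧ ((x1 ∨ x0) ∨ F)
  step 1: (¬x1 ∧ ¬x1) ∧ ((x1 ∨ x0) ∨ F)
  step 2: ¬x1 ∧ ((x1 ∨ x0) ∨ F)

Answer: NO — after 2 steps the term is ¬x1 ∧ ((x1 ∨ x0) ∨ F), not yet normal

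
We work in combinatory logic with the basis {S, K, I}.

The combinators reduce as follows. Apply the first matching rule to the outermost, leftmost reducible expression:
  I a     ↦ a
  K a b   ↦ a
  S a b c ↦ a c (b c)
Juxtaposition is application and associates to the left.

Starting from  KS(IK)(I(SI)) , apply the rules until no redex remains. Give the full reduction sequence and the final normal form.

Answer: normal form = S(SI)  (in 2 steps)

Derivation:
  start: KS(IK)(I(SI))
  step 1: S(I(SI))
  step 2: S(SI)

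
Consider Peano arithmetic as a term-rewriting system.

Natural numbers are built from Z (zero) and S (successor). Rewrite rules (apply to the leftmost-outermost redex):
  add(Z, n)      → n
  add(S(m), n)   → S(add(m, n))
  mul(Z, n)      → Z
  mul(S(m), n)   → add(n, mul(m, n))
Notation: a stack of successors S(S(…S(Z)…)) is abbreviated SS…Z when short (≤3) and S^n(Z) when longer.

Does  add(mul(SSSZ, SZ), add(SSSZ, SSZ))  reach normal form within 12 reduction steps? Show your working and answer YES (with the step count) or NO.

Answer: NO — after 12 steps the term is S(S(S(add(mul(Z, SZ), add(SSSZ, SSZ))))), not yet normal

Working:
  start: add(mul(SSSZ, SZ), add(SSSZ, SSZ))
  →1  add(add(SZ, mul(SSZ, SZ)), add(SSSZ, SSZ))
  →2  add(S(add(Z, mul(SSZ, SZ))), add(SSSZ, SSZ))
  →3  S(add(add(Z, mul(SSZ, SZ)), add(SSSZ, SSZ)))
  →4  S(add(mul(SSZ, SZ), add(SSSZ, SSZ)))
  →5  S(add(add(SZ, mul(SZ, SZ)), add(SSSZ, SSZ)))
  →6  S(add(S(add(Z, mul(SZ, SZ))), add(SSSZ, SSZ)))
  →7  S(S(add(add(Z, mul(SZ, SZ)), add(SSSZ, SSZ))))
  →8  S(S(add(mul(SZ, SZ), add(SSSZ, SSZ))))
  →9  S(S(add(add(SZ, mul(Z, SZ)), add(SSSZ, SSZ))))
  →10  S(S(add(S(add(Z, mul(Z, SZ))), add(SSSZ, SSZ))))
  →11  S(S(S(add(add(Z, mul(Z, SZ)), add(SSSZ, SSZ)))))
  →12  S(S(S(add(mul(Z, SZ), add(SSSZ, SSZ)))))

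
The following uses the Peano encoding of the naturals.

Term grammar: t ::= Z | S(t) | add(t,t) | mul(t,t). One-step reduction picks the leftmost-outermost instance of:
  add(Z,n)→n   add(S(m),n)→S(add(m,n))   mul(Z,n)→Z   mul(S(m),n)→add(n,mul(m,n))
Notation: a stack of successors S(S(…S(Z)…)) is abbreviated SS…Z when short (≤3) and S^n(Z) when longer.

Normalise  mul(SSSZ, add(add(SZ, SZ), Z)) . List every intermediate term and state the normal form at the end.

  start: mul(SSSZ, add(add(SZ, SZ), Z))
  →1  add(add(add(SZ, SZ), Z), mul(SSZ, add(add(SZ, SZ), Z)))
  →2  add(add(S(add(Z, SZ)), Z), mul(SSZ, add(add(SZ, SZ), Z)))
  →3  add(S(add(add(Z, SZ), Z)), mul(SSZ, add(add(SZ, SZ), Z)))
  →4  S(add(add(add(Z, SZ), Z), mul(SSZ, add(add(SZ, SZ), Z))))
  →5  S(add(add(SZ, Z), mul(SSZ, add(add(SZ, SZ), Z))))
  →6  S(add(S(add(Z, Z)), mul(SSZ, add(add(SZ, SZ), Z))))
  →7  S(S(add(add(Z, Z), mul(SSZ, add(add(SZ, SZ), Z)))))
  →8  S(S(add(Z, mul(SSZ, add(add(SZ, SZ), Z)))))
  →9  S(S(mul(SSZ, add(add(SZ, SZ), Z))))
  →10  S(S(add(add(add(SZ, SZ), Z), mul(SZ, add(add(SZ, SZ), Z)))))
  →11  S(S(add(add(S(add(Z, SZ)), Z), mul(SZ, add(add(SZ, SZ), Z)))))
  →12  S(S(add(S(add(add(Z, SZ), Z)), mul(SZ, add(add(SZ, SZ), Z)))))
  →13  S(S(S(add(add(add(Z, SZ), Z), mul(SZ, add(add(SZ, SZ), Z))))))
  →14  S(S(S(add(add(SZ, Z), mul(SZ, add(add(SZ, SZ), Z))))))
  →15  S(S(S(add(S(add(Z, Z)), mul(SZ, add(add(SZ, SZ), Z))))))
  →16  S(S(S(S(add(add(Z, Z), mul(SZ, add(add(SZ, SZ), Z)))))))
  →17  S(S(S(S(add(Z, mul(SZ, add(add(SZ, SZ), Z)))))))
  →18  S(S(S(S(mul(SZ, add(add(SZ, SZ), Z))))))
  →19  S(S(S(S(add(add(add(SZ, SZ), Z), mul(Z, add(add(SZ, SZ), Z)))))))
  →20  S(S(S(S(add(add(S(add(Z, SZ)), Z), mul(Z, add(add(SZ, SZ), Z)))))))
  →21  S(S(S(S(add(S(add(add(Z, SZ), Z)), mul(Z, add(add(SZ, SZ), Z)))))))
  →22  S(S(S(S(S(add(add(add(Z, SZ), Z), mul(Z, add(add(SZ, SZ), Z))))))))
  →23  S(S(S(S(S(add(add(SZ, Z), mul(Z, add(add(SZ, SZ), Z))))))))
  →24  S(S(S(S(S(add(S(add(Z, Z)), mul(Z, add(add(SZ, SZ), Z))))))))
  →25  S(S(S(S(S(S(add(add(Z, Z), mul(Z, add(add(SZ, SZ), Z)))))))))
  →26  S(S(S(S(S(S(add(Z, mul(Z, add(add(SZ, SZ), Z)))))))))
  →27  S(S(S(S(S(S(mul(Z, add(add(SZ, SZ), Z))))))))
  →28  S^6(Z)

Answer: normal form = S^6(Z)  (in 28 steps)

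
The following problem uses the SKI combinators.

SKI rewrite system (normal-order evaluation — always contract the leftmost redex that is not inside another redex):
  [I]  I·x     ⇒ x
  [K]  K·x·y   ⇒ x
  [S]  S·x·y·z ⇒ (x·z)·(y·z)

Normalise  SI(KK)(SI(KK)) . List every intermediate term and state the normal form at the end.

Answer: normal form = KK  (in 6 steps)

Working:
  start: SI(KK)(SI(KK))
  [1] I(SI(KK))(KK(SI(KK)))
  [2] SI(KK)(KK(SI(KK)))
  [3] I(KK(SI(KK)))(KK(KK(SI(KK))))
  [4] KK(SI(KK))(KK(KK(SI(KK))))
  [5] K(KK(KK(SI(KK))))
  [6] KK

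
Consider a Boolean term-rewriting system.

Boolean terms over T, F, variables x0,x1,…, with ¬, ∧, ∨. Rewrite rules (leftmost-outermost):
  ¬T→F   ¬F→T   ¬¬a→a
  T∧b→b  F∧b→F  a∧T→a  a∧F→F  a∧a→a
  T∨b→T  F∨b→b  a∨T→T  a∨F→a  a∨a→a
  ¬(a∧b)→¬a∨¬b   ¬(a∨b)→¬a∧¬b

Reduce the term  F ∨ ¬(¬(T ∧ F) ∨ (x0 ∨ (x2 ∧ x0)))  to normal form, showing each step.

Answer: normal form = F  (in 5 steps)

Working:
  start: F ∨ ¬(¬(T ∧ F) ∨ (x0 ∨ (x2 ∧ x0)))
  →1  ¬(¬(T ∧ F) ∨ (x0 ∨ (x2 ∧ x0)))
  →2  ¬¬(T ∧ F) ∧ ¬(x0 ∨ (x2 ∧ x0))
  →3  (T ∧ F) ∧ ¬(x0 ∨ (x2 ∧ x0))
  →4  F ∧ ¬(x0 ∨ (x2 ∧ x0))
  →5  F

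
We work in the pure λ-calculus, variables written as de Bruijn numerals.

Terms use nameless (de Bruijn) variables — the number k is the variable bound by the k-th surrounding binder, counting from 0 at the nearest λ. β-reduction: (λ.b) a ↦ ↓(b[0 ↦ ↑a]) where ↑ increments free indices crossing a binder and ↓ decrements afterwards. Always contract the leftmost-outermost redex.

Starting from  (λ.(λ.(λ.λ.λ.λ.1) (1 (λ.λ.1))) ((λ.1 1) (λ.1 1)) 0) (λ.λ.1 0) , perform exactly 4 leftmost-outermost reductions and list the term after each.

  start: (λ.(λ.(λ.λ.λ.λ.1) (1 (λ.λ.1))) ((λ.1 1) (λ.1 1)) 0) (λ.λ.1 0)
  →1  (λ.(λ.λ.λ.λ.1) ((λ.λ.1 0) (λ.λ.1))) ((λ.(λ.λ.1 0) (λ.λ.1 0)) (λ.(λ.λ.1 0) (λ.λ.1 0))) (λ.λ.1 0)
  →2  (λ.λ.λ.λ.1) ((λ.λ.1 0) (λ.λ.1)) (λ.λ.1 0)
  →3  (λ.λ.λ.1) (λ.λ.1 0)
  →4  λ.λ.1

Answer: after 4 steps: λ.λ.1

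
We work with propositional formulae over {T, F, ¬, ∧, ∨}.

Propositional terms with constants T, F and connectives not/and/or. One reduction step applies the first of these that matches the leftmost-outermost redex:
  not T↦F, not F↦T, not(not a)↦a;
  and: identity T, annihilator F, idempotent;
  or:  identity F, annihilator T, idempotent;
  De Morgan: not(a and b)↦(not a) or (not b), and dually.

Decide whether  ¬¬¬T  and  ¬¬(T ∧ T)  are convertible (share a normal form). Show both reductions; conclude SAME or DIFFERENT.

Term A:
  start: ¬¬¬T
  step 1: ¬T
  step 2: F

Term B:
  start: ¬¬(T ∧ T)
  step 1: T ∧ T
  step 2: T

Answer: DIFFERENT — A ⇓ F, B ⇓ T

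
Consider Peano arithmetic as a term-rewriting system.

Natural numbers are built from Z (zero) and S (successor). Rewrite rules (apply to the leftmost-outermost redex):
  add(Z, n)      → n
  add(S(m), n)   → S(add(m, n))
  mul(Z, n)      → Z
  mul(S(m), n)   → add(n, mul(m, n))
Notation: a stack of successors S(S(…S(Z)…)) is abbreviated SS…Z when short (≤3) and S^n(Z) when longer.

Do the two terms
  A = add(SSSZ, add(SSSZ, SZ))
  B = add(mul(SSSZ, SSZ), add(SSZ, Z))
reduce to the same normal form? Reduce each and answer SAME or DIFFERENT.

Term A:
  start: add(SSSZ, add(SSSZ, SZ))
  →1  S(add(SSZ, add(SSSZ, SZ)))
  →2  S(S(add(SZ, add(SSSZ, SZ))))
  →3  S(S(S(add(Z, add(SSSZ, SZ)))))
  →4  S(S(S(add(SSSZ, SZ))))
  →5  S(S(S(S(add(SSZ, SZ)))))
  →6  S(S(S(S(S(add(SZ, SZ))))))
  →7  S(S(S(S(S(S(add(Z, SZ)))))))
  →8  S^7(Z)

Term B:
  start: add(mul(SSSZ, SSZ), add(SSZ, Z))
  →1  add(add(SSZ, mul(SSZ, SSZ)), add(SSZ, Z))
  →2  add(S(add(SZ, mul(SSZ, SSZ))), add(SSZ, Z))
  →3  S(add(add(SZ, mul(SSZ, SSZ)), add(SSZ, Z)))
  →4  S(add(S(add(Z, mul(SSZ, SSZ))), add(SSZ, Z)))
  →5  S(S(add(add(Z, mul(SSZ, SSZ)), add(SSZ, Z))))
  →6  S(S(add(mul(SSZ, SSZ), add(SSZ, Z))))
  →7  S(S(add(add(SSZ, mul(SZ, SSZ)), add(SSZ, Z))))
  →8  S(S(add(S(add(SZ, mul(SZ, SSZ))), add(SSZ, Z))))
  →9  S(S(S(add(add(SZ, mul(SZ, SSZ)), add(SSZ, Z)))))
  →10  S(S(S(add(S(add(Z, mul(SZ, SSZ))), add(SSZ, Z)))))
  →11  S(S(S(S(add(add(Z, mul(SZ, SSZ)), add(SSZ, Z))))))
  →12  S(S(S(S(add(mul(SZ, SSZ), add(SSZ, Z))))))
  →13  S(S(S(S(add(add(SSZ, mul(Z, SSZ)), add(SSZ, Z))))))
  →14  S(S(S(S(add(S(add(SZ, mul(Z, SSZ))), add(SSZ, Z))))))
  →15  S(S(S(S(S(add(add(SZ, mul(Z, SSZ)), add(SSZ, Z)))))))
  →16  S(S(S(S(S(add(S(add(Z, mul(Z, SSZ))), add(SSZ, Z)))))))
  →17  S(S(S(S(S(S(add(add(Z, mul(Z, SSZ)), add(SSZ, Z))))))))
  →18  S(S(S(S(S(S(add(mul(Z, SSZ), add(SSZ, Z))))))))
  →19  S(S(S(S(S(S(add(Z, add(SSZ, Z))))))))
  →20  S(S(S(S(S(S(add(SSZ, Z)))))))
  →21  S(S(S(S(S(S(S(add(SZ, Z))))))))
  →22  S(S(S(S(S(S(S(S(add(Z, Z)))))))))
  →23  S^8(Z)

Answer: DIFFERENT — A ⇓ S^7(Z), B ⇓ S^8(Z)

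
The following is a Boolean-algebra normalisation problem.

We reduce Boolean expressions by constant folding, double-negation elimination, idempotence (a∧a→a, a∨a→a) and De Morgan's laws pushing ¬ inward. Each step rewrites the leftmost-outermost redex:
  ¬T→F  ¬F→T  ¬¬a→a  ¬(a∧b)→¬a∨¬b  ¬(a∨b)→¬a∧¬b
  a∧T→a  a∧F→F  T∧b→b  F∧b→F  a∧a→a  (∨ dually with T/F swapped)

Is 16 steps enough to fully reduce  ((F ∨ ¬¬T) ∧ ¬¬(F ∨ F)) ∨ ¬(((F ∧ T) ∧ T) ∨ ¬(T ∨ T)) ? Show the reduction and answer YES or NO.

Answer: YES — reaches normal form T in 15 ≤ 16 steps

Working:
  start: ((F ∨ ¬¬T) ∧ ¬¬(F ∨ F)) ∨ ¬(((F ∧ T) ∧ T) ∨ ¬(T ∨ T))
  [1] (¬¬T ∧ ¬¬(F ∨ F)) ∨ ¬(((F ∧ T) ∧ T) ∨ ¬(T ∨ T))
  [2] (T ∧ ¬¬(F ∨ F)) ∨ ¬(((F ∧ T) ∧ T) ∨ ¬(T ∨ T))
  [3] ¬¬(F ∨ F) ∨ ¬(((F ∧ T) ∧ T) ∨ ¬(T ∨ T))
  [4] (F ∨ F) ∨ ¬(((F ∧ T) ∧ T) ∨ ¬(T ∨ T))
  [5] F ∨ ¬(((F ∧ T) ∧ T) ∨ ¬(T ∨ T))
  [6] ¬(((F ∧ T) ∧ T) ∨ ¬(T ∨ T))
  [7] ¬((F ∧ T) ∧ T) ∧ ¬¬(T ∨ T)
  [8] (¬(F ∧ T) ∨ ¬T) ∧ ¬¬(T ∨ T)
  [9] ((¬F ∨ ¬T) ∨ ¬T) ∧ ¬¬(T ∨ T)
  [10] ((T ∨ ¬T) ∨ ¬T) ∧ ¬¬(T ∨ T)
  [11] (T ∨ ¬T) ∧ ¬¬(T ∨ T)
  [12] T ∧ ¬¬(T ∨ T)
  [13] ¬¬(T ∨ T)
  [14] T ∨ T
  [15] T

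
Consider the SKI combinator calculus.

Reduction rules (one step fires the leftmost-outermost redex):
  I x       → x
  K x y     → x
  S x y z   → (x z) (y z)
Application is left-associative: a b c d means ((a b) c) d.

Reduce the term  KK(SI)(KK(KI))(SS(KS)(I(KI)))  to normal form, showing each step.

Answer: normal form = K  (in 3 steps)

Derivation:
  start: KK(SI)(KK(KI))(SS(KS)(I(KI)))
  [1] K(KK(KI))(SS(KS)(I(KI)))
  [2] KK(KI)
  [3] K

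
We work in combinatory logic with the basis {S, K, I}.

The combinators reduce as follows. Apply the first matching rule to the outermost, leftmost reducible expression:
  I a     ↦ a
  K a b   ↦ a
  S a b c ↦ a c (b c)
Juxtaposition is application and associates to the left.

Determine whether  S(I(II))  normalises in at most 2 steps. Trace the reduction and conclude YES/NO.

Answer: YES — reaches normal form SI in 2 ≤ 2 steps

Reduction:
  start: S(I(II))
  →1  S(II)
  →2  SI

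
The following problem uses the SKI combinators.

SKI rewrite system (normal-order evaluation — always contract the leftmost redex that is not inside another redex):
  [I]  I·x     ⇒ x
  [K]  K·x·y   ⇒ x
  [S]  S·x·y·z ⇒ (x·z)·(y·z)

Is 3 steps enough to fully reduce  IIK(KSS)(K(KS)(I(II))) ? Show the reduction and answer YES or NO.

Answer: NO — after 3 steps the term is KSS, not yet normal

Working:
  start: IIK(KSS)(K(KS)(I(II)))
  step 1: IK(KSS)(K(KS)(I(II)))
  step 2: K(KSS)(K(KS)(I(II)))
  step 3: KSS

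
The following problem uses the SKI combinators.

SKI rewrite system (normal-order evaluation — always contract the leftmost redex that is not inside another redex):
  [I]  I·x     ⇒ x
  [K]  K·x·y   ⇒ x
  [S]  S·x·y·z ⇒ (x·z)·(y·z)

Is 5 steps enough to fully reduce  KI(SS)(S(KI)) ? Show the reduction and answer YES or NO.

Answer: YES — reaches normal form S(KI) in 2 ≤ 5 steps

Reduction:
  start: KI(SS)(S(KI))
  [1] I(S(KI))
  [2] S(KI)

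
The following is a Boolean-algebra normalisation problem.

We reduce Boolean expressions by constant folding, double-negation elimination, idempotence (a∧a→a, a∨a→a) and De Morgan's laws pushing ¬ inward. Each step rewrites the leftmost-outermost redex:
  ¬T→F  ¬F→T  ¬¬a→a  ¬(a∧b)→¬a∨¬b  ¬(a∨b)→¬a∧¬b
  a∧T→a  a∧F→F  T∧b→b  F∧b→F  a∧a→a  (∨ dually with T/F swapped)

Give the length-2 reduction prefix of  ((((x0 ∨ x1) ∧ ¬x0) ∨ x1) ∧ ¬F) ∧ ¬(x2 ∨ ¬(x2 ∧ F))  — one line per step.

  start: ((((x0 ∨ x1) ∧ ¬x0) ∨ x1) ∧ ¬F) ∧ ¬(x2 ∨ ¬(x2 ∧ F))
  →1  ((((x0 ∨ x1) ∧ ¬x0) ∨ x1) ∧ T) ∧ ¬(x2 ∨ ¬(x2 ∧ F))
  →2  (((x0 ∨ x1) ∧ ¬x0) ∨ x1) ∧ ¬(x2 ∨ ¬(x2 ∧ F))

Answer: after 2 steps: (((x0 ∨ x1) ∧ ¬x0) ∨ x1) ∧ ¬(x2 ∨ ¬(x2 ∧ F))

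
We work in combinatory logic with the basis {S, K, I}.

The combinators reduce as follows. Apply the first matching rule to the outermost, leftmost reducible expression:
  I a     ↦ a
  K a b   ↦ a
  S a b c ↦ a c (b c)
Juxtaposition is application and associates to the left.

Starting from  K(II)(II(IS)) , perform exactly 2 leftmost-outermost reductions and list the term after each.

  start: K(II)(II(IS))
  [1] II
  [2] I

Answer: after 2 steps: I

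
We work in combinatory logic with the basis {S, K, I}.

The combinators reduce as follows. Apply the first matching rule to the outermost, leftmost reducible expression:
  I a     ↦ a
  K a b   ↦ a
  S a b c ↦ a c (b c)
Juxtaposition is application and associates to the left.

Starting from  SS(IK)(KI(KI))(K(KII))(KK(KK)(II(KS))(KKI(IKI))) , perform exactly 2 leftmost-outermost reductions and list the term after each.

Answer: after 2 steps: KI(KI)(K(KII))(IK(KI(KI))(K(KII)))(KK(KK)(II(KS))(KKI(IKI)))

Working:
  start: SS(IK)(KI(KI))(K(KII))(KK(KK)(II(KS))(KKI(IKI)))
  →1  S(KI(KI))(IK(KI(KI)))(K(KII))(KK(KK)(II(KS))(KKI(IKI)))
  →2  KI(KI)(K(KII))(IK(KI(KI))(K(KII)))(KK(KK)(II(KS))(KKI(IKI)))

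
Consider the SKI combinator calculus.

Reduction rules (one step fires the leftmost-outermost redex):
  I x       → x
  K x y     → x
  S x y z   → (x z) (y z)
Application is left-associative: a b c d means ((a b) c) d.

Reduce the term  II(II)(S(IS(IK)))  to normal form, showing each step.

Answer: normal form = S(SK)  (in 6 steps)

Working:
  start: II(II)(S(IS(IK)))
  step 1: I(II)(S(IS(IK)))
  step 2: II(S(IS(IK)))
  step 3: I(S(IS(IK)))
  step 4: S(IS(IK))
  step 5: S(S(IK))
  step 6: S(SK)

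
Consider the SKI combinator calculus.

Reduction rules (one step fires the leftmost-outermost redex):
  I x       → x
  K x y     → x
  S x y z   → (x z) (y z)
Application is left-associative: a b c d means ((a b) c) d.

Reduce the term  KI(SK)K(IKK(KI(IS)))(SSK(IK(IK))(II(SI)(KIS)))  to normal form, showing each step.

  start: KI(SK)K(IKK(KI(IS)))(SSK(IK(IK))(II(SI)(KIS)))
  step 1: IK(IKK(KI(IS)))(SSK(IK(IK))(II(SI)(KIS)))
  step 2: K(IKK(KI(IS)))(SSK(IK(IK))(II(SI)(KIS)))
  step 3: IKK(KI(IS))
  step 4: KK(KI(IS))
  step 5: K

Answer: normal form = K  (in 5 steps)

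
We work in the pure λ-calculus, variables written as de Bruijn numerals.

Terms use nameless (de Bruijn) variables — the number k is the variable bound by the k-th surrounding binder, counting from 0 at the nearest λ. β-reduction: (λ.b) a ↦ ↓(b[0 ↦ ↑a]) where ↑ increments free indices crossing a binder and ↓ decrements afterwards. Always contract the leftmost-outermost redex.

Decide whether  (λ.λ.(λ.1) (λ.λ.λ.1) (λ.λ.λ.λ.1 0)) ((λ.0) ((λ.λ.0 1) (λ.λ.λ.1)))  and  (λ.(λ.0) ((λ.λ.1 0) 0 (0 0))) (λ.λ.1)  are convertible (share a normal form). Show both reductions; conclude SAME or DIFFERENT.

Answer: DIFFERENT — A ⇓ λ.0 (λ.λ.λ.λ.1 0), B ⇓ λ.λ.λ.λ.1

Reduction:
Term A:
  start: (λ.λ.(λ.1) (λ.λ.λ.1) (λ.λ.λ.λ.1 0)) ((λ.0) ((λ.λ.0 1) (λ.λ.λ.1)))
  [1] λ.(λ.1) (λ.λ.λ.1) (λ.λ.λ.λ.1 0)
  [2] λ.0 (λ.λ.λ.λ.1 0)

Term B:
  start: (λ.(λ.0) ((λ.λ.1 0) 0 (0 0))) (λ.λ.1)
  [1] (λ.0) ((λ.λ.1 0) (λ.λ.1) ((λ.λ.1) (λ.λ.1)))
  [2] (λ.λ.1 0) (λ.λ.1) ((λ.λ.1) (λ.λ.1))
  [3] (λ.(λ.λ.1) 0) ((λ.λ.1) (λ.λ.1))
  [4] (λ.λ.1) ((λ.λ.1) (λ.λ.1))
  [5] λ.(λ.λ.1) (λ.λ.1)
  [6] λ.λ.λ.λ.1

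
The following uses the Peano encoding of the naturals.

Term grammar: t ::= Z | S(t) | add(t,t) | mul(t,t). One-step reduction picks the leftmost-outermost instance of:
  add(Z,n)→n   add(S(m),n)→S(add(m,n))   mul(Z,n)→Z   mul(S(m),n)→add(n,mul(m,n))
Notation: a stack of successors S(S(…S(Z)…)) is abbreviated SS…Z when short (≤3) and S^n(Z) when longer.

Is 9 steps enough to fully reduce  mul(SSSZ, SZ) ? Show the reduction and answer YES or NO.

  start: mul(SSSZ, SZ)
  step 1: add(SZ, mul(SSZ, SZ))
  step 2: S(add(Z, mul(SSZ, SZ)))
  step 3: S(mul(SSZ, SZ))
  step 4: S(add(SZ, mul(SZ, SZ)))
  step 5: S(S(add(Z, mul(SZ, SZ))))
  step 6: S(S(mul(SZ, SZ)))
  step 7: S(S(add(SZ, mul(Z, SZ))))
  step 8: S(S(S(add(Z, mul(Z, SZ)))))
  step 9: S(S(S(mul(Z, SZ))))

Answer: NO — after 9 steps the term is S(S(S(mul(Z, SZ)))), not yet normal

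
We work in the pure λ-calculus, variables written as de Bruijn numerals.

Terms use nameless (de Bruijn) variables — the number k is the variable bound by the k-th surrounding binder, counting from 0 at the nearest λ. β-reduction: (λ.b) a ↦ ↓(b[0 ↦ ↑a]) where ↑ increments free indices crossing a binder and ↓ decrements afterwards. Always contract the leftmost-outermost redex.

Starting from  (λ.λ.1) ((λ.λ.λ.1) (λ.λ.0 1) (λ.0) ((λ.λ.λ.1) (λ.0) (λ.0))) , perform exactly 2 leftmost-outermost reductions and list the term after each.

  start: (λ.λ.1) ((λ.λ.λ.1) (λ.λ.0 1) (λ.0) ((λ.λ.λ.1) (λ.0) (λ.0)))
  [1] λ.(λ.λ.λ.1) (λ.λ.0 1) (λ.0) ((λ.λ.λ.1) (λ.0) (λ.0))
  [2] λ.(λ.λ.1) (λ.0) ((λ.λ.λ.1) (λ.0) (λ.0))

Answer: after 2 steps: λ.(λ.λ.1) (λ.0) ((λ.λ.λ.1) (λ.0) (λ.0))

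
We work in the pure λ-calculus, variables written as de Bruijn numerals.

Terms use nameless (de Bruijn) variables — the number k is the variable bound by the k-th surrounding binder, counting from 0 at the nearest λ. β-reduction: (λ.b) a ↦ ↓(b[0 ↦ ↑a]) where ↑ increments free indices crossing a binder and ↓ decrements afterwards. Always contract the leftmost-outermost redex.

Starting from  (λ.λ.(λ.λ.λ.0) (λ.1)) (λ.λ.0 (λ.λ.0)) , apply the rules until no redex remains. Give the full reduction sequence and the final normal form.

Answer: normal form = λ.λ.λ.0  (in 2 steps)

Working:
  start: (λ.λ.(λ.λ.λ.0) (λ.1)) (λ.λ.0 (λ.λ.0))
  step 1: λ.(λ.λ.λ.0) (λ.1)
  step 2: λ.λ.λ.0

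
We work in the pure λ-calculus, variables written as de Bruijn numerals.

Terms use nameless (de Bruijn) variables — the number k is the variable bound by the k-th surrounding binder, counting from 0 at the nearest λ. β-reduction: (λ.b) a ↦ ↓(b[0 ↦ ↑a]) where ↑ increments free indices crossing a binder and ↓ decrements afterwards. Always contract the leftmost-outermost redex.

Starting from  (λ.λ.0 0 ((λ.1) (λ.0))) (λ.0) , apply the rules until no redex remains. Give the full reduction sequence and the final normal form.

Answer: normal form = λ.0 0 0  (in 2 steps)

Derivation:
  start: (λ.λ.0 0 ((λ.1) (λ.0))) (λ.0)
  →1  λ.0 0 ((λ.1) (λ.0))
  →2  λ.0 0 0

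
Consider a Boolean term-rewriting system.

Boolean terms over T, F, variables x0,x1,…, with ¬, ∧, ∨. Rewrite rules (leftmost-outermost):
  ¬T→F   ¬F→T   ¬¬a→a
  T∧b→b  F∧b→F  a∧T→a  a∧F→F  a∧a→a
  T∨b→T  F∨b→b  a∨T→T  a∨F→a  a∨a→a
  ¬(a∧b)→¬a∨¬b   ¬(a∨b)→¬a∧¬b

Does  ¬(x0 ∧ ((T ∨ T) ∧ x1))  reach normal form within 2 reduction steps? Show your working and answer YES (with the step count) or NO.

Answer: NO — after 2 steps the term is ¬x0 ∨ (¬(T ∨ T) ∨ ¬x1), not yet normal

Working:
  start: ¬(x0 ∧ ((T ∨ T) ∧ x1))
  →1  ¬x0 ∨ ¬((T ∨ T) ∧ x1)
  →2  ¬x0 ∨ (¬(T ∨ T) ∨ ¬x1)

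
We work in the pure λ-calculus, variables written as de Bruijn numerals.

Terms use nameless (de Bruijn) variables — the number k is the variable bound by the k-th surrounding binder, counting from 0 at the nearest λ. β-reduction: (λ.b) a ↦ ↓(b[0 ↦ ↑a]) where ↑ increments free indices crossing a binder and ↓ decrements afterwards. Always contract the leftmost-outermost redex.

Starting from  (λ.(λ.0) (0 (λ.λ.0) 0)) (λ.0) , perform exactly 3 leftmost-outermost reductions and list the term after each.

Answer: after 3 steps: (λ.λ.0) (λ.0)

Reduction:
  start: (λ.(λ.0) (0 (λ.λ.0) 0)) (λ.0)
  →1  (λ.0) ((λ.0) (λ.λ.0) (λ.0))
  →2  (λ.0) (λ.λ.0) (λ.0)
  →3  (λ.λ.0) (λ.0)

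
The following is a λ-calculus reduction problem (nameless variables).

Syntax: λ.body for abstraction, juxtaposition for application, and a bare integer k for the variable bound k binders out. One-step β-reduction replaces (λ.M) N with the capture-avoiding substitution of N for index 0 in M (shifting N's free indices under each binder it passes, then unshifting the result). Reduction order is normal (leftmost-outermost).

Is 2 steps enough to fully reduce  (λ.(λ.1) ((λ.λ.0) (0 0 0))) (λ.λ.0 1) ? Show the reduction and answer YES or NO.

  start: (λ.(λ.1) ((λ.λ.0) (0 0 0))) (λ.λ.0 1)
  →1  (λ.λ.λ.0 1) ((λ.λ.0) ((λ.λ.0 1) (λ.λ.0 1) (λ.λ.0 1)))
  →2  λ.λ.0 1

Answer: YES — reaches normal form λ.λ.0 1 in 2 ≤ 2 steps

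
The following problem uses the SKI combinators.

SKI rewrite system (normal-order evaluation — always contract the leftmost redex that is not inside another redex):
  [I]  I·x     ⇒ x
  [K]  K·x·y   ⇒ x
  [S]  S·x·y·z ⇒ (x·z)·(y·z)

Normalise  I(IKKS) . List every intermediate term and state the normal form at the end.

  start: I(IKKS)
  →1  IKKS
  →2  KKS
  →3  K

Answer: normal form = K  (in 3 steps)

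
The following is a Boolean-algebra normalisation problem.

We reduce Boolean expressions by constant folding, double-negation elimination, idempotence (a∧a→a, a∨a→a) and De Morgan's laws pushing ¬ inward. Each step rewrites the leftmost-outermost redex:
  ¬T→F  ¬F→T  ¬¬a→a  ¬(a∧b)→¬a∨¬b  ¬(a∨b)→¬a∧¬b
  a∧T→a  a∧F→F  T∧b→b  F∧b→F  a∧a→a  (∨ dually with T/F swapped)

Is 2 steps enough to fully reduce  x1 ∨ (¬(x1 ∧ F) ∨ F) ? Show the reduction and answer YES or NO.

  start: x1 ∨ (¬(x1 ∧ F) ∨ F)
  step 1: x1 ∨ ¬(x1 ∧ F)
  step 2: x1 ∨ (¬x1 ∨ ¬F)

Answer: NO — after 2 steps the term is x1 ∨ (¬x1 ∨ ¬F), not yet normal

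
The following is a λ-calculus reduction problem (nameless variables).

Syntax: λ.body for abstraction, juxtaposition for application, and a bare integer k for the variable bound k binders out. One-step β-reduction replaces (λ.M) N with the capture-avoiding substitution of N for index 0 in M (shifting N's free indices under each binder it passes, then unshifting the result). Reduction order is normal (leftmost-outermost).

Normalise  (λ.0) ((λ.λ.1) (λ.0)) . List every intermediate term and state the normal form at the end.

  start: (λ.0) ((λ.λ.1) (λ.0))
  →1  (λ.λ.1) (λ.0)
  →2  λ.λ.0

Answer: normal form = λ.λ.0  (in 2 steps)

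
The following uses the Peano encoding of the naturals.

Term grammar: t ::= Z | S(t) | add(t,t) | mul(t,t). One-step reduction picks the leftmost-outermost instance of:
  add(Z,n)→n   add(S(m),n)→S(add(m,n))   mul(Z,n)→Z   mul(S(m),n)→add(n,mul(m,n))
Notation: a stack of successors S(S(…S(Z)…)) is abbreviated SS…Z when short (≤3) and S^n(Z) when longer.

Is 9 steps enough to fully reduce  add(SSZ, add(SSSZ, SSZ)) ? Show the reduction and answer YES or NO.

  start: add(SSZ, add(SSSZ, SSZ))
  [1] S(add(SZ, add(SSSZ, SSZ)))
  [2] S(S(add(Z, add(SSSZ, SSZ))))
  [3] S(S(add(SSSZ, SSZ)))
  [4] S(S(S(add(SSZ, SSZ))))
  [5] S(S(S(S(add(SZ, SSZ)))))
  [6] S(S(S(S(S(add(Z, SSZ))))))
  [7] S^7(Z)

Answer: YES — reaches normal form S^7(Z) in 7 ≤ 9 steps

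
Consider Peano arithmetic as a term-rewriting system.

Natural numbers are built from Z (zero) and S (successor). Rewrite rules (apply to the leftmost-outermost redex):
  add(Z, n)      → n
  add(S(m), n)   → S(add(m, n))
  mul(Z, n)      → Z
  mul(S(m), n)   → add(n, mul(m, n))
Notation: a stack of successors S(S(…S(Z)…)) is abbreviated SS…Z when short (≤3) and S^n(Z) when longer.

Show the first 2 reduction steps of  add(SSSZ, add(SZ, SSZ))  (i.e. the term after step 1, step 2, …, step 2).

  start: add(SSSZ, add(SZ, SSZ))
  step 1: S(add(SSZ, add(SZ, SSZ)))
  step 2: S(S(add(SZ, add(SZ, SSZ))))

Answer: after 2 steps: S(S(add(SZ, add(SZ, SSZ))))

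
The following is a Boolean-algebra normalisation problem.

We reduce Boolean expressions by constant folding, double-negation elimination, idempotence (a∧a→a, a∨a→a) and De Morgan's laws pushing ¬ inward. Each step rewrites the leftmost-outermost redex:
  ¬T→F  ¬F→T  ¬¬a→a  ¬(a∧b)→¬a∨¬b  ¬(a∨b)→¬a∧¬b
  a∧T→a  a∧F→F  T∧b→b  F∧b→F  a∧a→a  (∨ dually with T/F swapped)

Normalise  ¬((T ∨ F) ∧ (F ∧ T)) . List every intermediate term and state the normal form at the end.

  start: ¬((T ∨ F) ∧ (F ∧ T))
  →1  ¬(T ∨ F) ∨ ¬(F ∧ T)
  →2  (¬T ∧ ¬F) ∨ ¬(F ∧ T)
  →3  (F ∧ ¬F) ∨ ¬(F ∧ T)
  →4  F ∨ ¬(F ∧ T)
  →5  ¬(F ∧ T)
  →6  ¬F ∨ ¬T
  →7  T ∨ ¬T
  →8  T

Answer: normal form = T  (in 8 steps)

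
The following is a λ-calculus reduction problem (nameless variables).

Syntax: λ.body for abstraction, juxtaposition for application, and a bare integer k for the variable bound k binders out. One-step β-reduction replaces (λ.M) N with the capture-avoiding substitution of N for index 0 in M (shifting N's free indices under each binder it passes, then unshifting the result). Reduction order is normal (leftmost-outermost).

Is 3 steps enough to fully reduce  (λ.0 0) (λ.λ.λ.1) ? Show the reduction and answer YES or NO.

  start: (λ.0 0) (λ.λ.λ.1)
  →1  (λ.λ.λ.1) (λ.λ.λ.1)
  →2  λ.λ.1

Answer: YES — reaches normal form λ.λ.1 in 2 ≤ 3 steps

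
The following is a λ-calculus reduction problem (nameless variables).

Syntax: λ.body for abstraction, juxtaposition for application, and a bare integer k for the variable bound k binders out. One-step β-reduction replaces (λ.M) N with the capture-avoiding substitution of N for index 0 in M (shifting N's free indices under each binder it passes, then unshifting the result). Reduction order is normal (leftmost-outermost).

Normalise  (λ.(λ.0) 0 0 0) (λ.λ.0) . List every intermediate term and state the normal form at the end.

Answer: normal form = λ.λ.0  (in 4 steps)

Reduction:
  start: (λ.(λ.0) 0 0 0) (λ.λ.0)
  [1] (λ.0) (λ.λ.0) (λ.λ.0) (λ.λ.0)
  [2] (λ.λ.0) (λ.λ.0) (λ.λ.0)
  [3] (λ.0) (λ.λ.0)
  [4] λ.λ.0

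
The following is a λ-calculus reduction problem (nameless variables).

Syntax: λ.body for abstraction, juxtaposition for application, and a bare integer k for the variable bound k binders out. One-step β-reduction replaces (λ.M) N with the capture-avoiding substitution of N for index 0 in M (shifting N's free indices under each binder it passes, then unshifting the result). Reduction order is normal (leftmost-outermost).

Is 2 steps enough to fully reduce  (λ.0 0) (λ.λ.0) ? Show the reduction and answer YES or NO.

  start: (λ.0 0) (λ.λ.0)
  →1  (λ.λ.0) (λ.λ.0)
  →2  λ.0

Answer: YES — reaches normal form λ.0 in 2 ≤ 2 steps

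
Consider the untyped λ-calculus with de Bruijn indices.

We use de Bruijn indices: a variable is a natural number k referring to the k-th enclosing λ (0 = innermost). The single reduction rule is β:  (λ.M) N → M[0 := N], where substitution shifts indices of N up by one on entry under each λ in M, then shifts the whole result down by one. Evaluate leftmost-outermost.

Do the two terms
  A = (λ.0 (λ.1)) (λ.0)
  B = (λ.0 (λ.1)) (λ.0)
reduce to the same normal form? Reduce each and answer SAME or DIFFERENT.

Answer: SAME — A ⇓ λ.λ.0, B ⇓ λ.λ.0

Derivation:
Term A:
  start: (λ.0 (λ.1)) (λ.0)
  step 1: (λ.0) (λ.λ.0)
  step 2: λ.λ.0

Term B:
  start: (λ.0 (λ.1)) (λ.0)
  step 1: (λ.0) (λ.λ.0)
  step 2: λ.λ.0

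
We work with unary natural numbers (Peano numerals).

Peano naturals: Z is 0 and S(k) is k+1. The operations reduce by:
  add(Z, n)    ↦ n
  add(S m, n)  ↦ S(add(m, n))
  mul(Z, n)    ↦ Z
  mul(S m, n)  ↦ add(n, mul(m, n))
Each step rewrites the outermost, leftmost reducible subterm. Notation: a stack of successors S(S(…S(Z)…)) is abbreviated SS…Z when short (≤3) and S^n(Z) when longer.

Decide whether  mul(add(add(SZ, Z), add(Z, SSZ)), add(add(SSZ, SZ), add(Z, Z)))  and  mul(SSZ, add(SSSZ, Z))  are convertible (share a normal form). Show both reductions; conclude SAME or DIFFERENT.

Term A:
  start: mul(add(add(SZ, Z), add(Z, SSZ)), add(add(SSZ, SZ), add(Z, Z)))
  step 1: mul(add(S(add(Z, Z)), add(Z, SSZ)), add(add(SSZ, SZ), add(Z, Z)))
  step 2: mul(S(add(add(Z, Z), add(Z, SSZ))), add(add(SSZ, SZ), add(Z, Z)))
  step 3: add(add(add(SSZ, SZ), add(Z, Z)), mul(add(add(Z, Z), add(Z, SSZ)), add(add(SSZ, SZ), add(Z, Z))))
  step 4: add(add(S(add(SZ, SZ)), add(Z, Z)), mul(add(add(Z, Z), add(Z, SSZ)), add(add(SSZ, SZ), add(Z, Z))))
  step 5: add(S(add(add(SZ, SZ), add(Z, Z))), mul(add(add(Z, Z), add(Z, SSZ)), add(add(SSZ, SZ), add(Z, Z))))
  step 6: S(add(add(add(SZ, SZ), add(Z, Z)), mul(add(add(Z, Z), add(Z, SSZ)), add(add(SSZ, SZ), add(Z, Z)))))
  step 7: S(add(add(S(add(Z, SZ)), add(Z, Z)), mul(add(add(Z, Z), add(Z, SSZ)), add(add(SSZ, SZ), add(Z, Z)))))
  step 8: S(add(S(add(add(Z, SZ), add(Z, Z))), mul(add(add(Z, Z), add(Z, SSZ)), add(add(SSZ, SZ), add(Z, Z)))))
  step 9: S(S(add(add(add(Z, SZ), add(Z, Z)), mul(add(add(Z, Z), add(Z, SSZ)), add(add(SSZ, SZ), add(Z, Z))))))
  step 10: S(S(add(add(SZ, add(Z, Z)), mul(add(add(Z, Z), add(Z, SSZ)), add(add(SSZ, SZ), add(Z, Z))))))
  step 11: S(S(add(S(add(Z, add(Z, Z))), mul(add(add(Z, Z), add(Z, SSZ)), add(add(SSZ, SZ), add(Z, Z))))))
  step 12: S(S(S(add(add(Z, add(Z, Z)), mul(add(add(Z, Z), add(Z, SSZ)), add(add(SSZ, SZ), add(Z, Z)))))))
  step 13: S(S(S(add(add(Z, Z), mul(add(add(Z, Z), add(Z, SSZ)), add(add(SSZ, SZ), add(Z, Z)))))))
  step 14: S(S(S(add(Z, mul(add(add(Z, Z), add(Z, SSZ)), add(add(SSZ, SZ), add(Z, Z)))))))
  step 15: S(S(S(mul(add(add(Z, Z), add(Z, SSZ)), add(add(SSZ, SZ), add(Z, Z))))))
  step 16: S(S(S(mul(add(Z, add(Z, SSZ)), add(add(SSZ, SZ), add(Z, Z))))))
  step 17: S(S(S(mul(add(Z, SSZ), add(add(SSZ, SZ), add(Z, Z))))))
  step 18: S(S(S(mul(SSZ, add(add(SSZ, SZ), add(Z, Z))))))
  step 19: S(S(S(add(add(add(SSZ, SZ), add(Z, Z)), mul(SZ, add(add(SSZ, SZ), add(Z, Z)))))))
  step 20: S(S(S(add(add(S(add(SZ, SZ)), add(Z, Z)), mul(SZ, add(add(SSZ, SZ), add(Z, Z)))))))
  step 21: S(S(S(add(S(add(add(SZ, SZ), add(Z, Z))), mul(SZ, add(add(SSZ, SZ), add(Z, Z)))))))
  step 22: S(S(S(S(add(add(add(SZ, SZ), add(Z, Z)), mul(SZ, add(add(SSZ, SZ), add(Z, Z))))))))
  step 23: S(S(S(S(add(add(S(add(Z, SZ)), add(Z, Z)), mul(SZ, add(add(SSZ, SZ), add(Z, Z))))))))
  step 24: S(S(S(S(add(S(add(add(Z, SZ), add(Z, Z))), mul(SZ, add(add(SSZ, SZ), add(Z, Z))))))))
  step 25: S(S(S(S(S(add(add(add(Z, SZ), add(Z, Z)), mul(SZ, add(add(SSZ, SZ), add(Z, Z)))))))))
  step 26: S(S(S(S(S(add(add(SZ, add(Z, Z)), mul(SZ, add(add(SSZ, SZ), add(Z, Z)))))))))
  step 27: S(S(S(S(S(add(S(add(Z, add(Z, Z))), mul(SZ, add(add(SSZ, SZ), add(Z, Z)))))))))
  step 28: S(S(S(S(S(S(add(add(Z, add(Z, Z)), mul(SZ, add(add(SSZ, SZ), add(Z, Z))))))))))
  step 29: S(S(S(S(S(S(add(add(Z, Z), mul(SZ, add(add(SSZ, SZ), add(Z, Z))))))))))
  step 30: S(S(S(S(S(S(add(Z, mul(SZ, add(add(SSZ, SZ), add(Z, Z))))))))))
  step 31: S(S(S(S(S(S(mul(SZ, add(add(SSZ, SZ), add(Z, Z)))))))))
  step 32: S(S(S(S(S(S(add(add(add(SSZ, SZ), add(Z, Z)), mul(Z, add(add(SSZ, SZ), add(Z, Z))))))))))
  step 33: S(S(S(S(S(S(add(add(S(add(SZ, SZ)), add(Z, Z)), mul(Z, add(add(SSZ, SZ), add(Z, Z))))))))))
  step 34: S(S(S(S(S(S(add(S(add(add(SZ, SZ), add(Z, Z))), mul(Z, add(add(SSZ, SZ), add(Z, Z))))))))))
  step 35: S(S(S(S(S(S(S(add(add(add(SZ, SZ), add(Z, Z)), mul(Z, add(add(SSZ, SZ), add(Z, Z)))))))))))
  step 36: S(S(S(S(S(S(S(add(add(S(add(Z, SZ)), add(Z, Z)), mul(Z, add(add(SSZ, SZ), add(Z, Z)))))))))))
  step 37: S(S(S(S(S(S(S(add(S(add(add(Z, SZ), add(Z, Z))), mul(Z, add(add(SSZ, SZ), add(Z, Z)))))))))))
  step 38: S(S(S(S(S(S(S(S(add(add(add(Z, SZ), add(Z, Z)), mul(Z, add(add(SSZ, SZ), add(Z, Z))))))))))))
  step 39: S(S(S(S(S(S(S(S(add(add(SZ, add(Z, Z)), mul(Z, add(add(SSZ, SZ), add(Z, Z))))))))))))
  step 40: S(S(S(S(S(S(S(S(add(S(add(Z, add(Z, Z))), mul(Z, add(add(SSZ, SZ), add(Z, Z))))))))))))
  step 41: S(S(S(S(S(S(S(S(S(add(add(Z, add(Z, Z)), mul(Z, add(add(SSZ, SZ), add(Z, Z)))))))))))))
  step 42: S(S(S(S(S(S(S(S(S(add(add(Z, Z), mul(Z, add(add(SSZ, SZ), add(Z, Z)))))))))))))
  step 43: S(S(S(S(S(S(S(S(S(add(Z, mul(Z, add(add(SSZ, SZ), add(Z, Z)))))))))))))
  step 44: S(S(S(S(S(S(S(S(S(mul(Z, add(add(SSZ, SZ), add(Z, Z))))))))))))
  step 45: S^9(Z)

Term B:
  start: mul(SSZ, add(SSSZ, Z))
  step 1: add(add(SSSZ, Z), mul(SZ, add(SSSZ, Z)))
  step 2: add(S(add(SSZ, Z)), mul(SZ, add(SSSZ, Z)))
  step 3: S(add(add(SSZ, Z), mul(SZ, add(SSSZ, Z))))
  step 4: S(add(S(add(SZ, Z)), mul(SZ, add(SSSZ, Z))))
  step 5: S(S(add(add(SZ, Z), mul(SZ, add(SSSZ, Z)))))
  step 6: S(S(add(S(add(Z, Z)), mul(SZ, add(SSSZ, Z)))))
  step 7: S(S(S(add(add(Z, Z), mul(SZ, add(SSSZ, Z))))))
  step 8: S(S(S(add(Z, mul(SZ, add(SSSZ, Z))))))
  step 9: S(S(S(mul(SZ, add(SSSZ, Z)))))
  step 10: S(S(S(add(add(SSSZ, Z), mul(Z, add(SSSZ, Z))))))
  step 11: S(S(S(add(S(add(SSZ, Z)), mul(Z, add(SSSZ, Z))))))
  step 12: S(S(S(S(add(add(SSZ, Z), mul(Z, add(SSSZ, Z)))))))
  step 13: S(S(S(S(add(S(add(SZ, Z)), mul(Z, add(SSSZ, Z)))))))
  step 14: S(S(S(S(S(add(add(SZ, Z), mul(Z, add(SSSZ, Z))))))))
  step 15: S(S(S(S(S(add(S(add(Z, Z)), mul(Z, add(SSSZ, Z))))))))
  step 16: S(S(S(S(S(S(add(add(Z, Z), mul(Z, add(SSSZ, Z)))))))))
  step 17: S(S(S(S(S(S(add(Z, mul(Z, add(SSSZ, Z)))))))))
  step 18: S(S(S(S(S(S(mul(Z, add(SSSZ, Z))))))))
  step 19: S^6(Z)

Answer: DIFFERENT — A ⇓ S^9(Z), B ⇓ S^6(Z)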